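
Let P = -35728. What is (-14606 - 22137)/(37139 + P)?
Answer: -36743/1411 ≈ -26.040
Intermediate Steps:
(-14606 - 22137)/(37139 + P) = (-14606 - 22137)/(37139 - 35728) = -36743/1411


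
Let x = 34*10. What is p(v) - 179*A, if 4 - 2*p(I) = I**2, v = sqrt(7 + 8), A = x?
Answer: -121731/2 ≈ -60866.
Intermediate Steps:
x = 340
A = 340
v = sqrt(15) ≈ 3.8730
p(I) = 2 - I**2/2
p(v) - 179*A = (2 - (sqrt(15))**2/2) - 179*340 = (2 - 1/2*15) - 60860 = (2 - 15/2) - 60860 = -11/2 - 60860 = -121731/2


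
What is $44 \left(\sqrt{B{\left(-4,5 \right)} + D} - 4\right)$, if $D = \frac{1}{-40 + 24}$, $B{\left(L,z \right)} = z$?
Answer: $-176 + 11 \sqrt{79} \approx -78.23$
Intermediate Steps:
$D = - \frac{1}{16}$ ($D = \frac{1}{-16} = - \frac{1}{16} \approx -0.0625$)
$44 \left(\sqrt{B{\left(-4,5 \right)} + D} - 4\right) = 44 \left(\sqrt{5 - \frac{1}{16}} - 4\right) = 44 \left(\sqrt{\frac{79}{16}} - 4\right) = 44 \left(\frac{\sqrt{79}}{4} - 4\right) = 44 \left(-4 + \frac{\sqrt{79}}{4}\right) = -176 + 11 \sqrt{79}$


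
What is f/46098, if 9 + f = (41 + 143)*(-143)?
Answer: -26321/46098 ≈ -0.57098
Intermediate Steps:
f = -26321 (f = -9 + (41 + 143)*(-143) = -9 + 184*(-143) = -9 - 26312 = -26321)
f/46098 = -26321/46098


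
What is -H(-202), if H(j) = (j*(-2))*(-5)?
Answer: 2020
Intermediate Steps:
H(j) = 10*j (H(j) = -2*j*(-5) = 10*j)
-H(-202) = -10*(-202) = -1*(-2020) = 2020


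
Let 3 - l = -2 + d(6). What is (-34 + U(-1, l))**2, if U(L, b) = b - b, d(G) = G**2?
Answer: 1156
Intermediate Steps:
l = -31 (l = 3 - (-2 + 6**2) = 3 - (-2 + 36) = 3 - 1*34 = 3 - 34 = -31)
U(L, b) = 0
(-34 + U(-1, l))**2 = (-34 + 0)**2 = (-34)**2 = 1156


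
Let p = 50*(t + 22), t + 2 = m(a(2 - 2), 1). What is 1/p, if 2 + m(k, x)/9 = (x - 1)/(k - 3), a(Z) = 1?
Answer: 1/100 ≈ 0.010000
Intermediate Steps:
m(k, x) = -18 + 9*(-1 + x)/(-3 + k) (m(k, x) = -18 + 9*((x - 1)/(k - 3)) = -18 + 9*((-1 + x)/(-3 + k)) = -18 + 9*(-1 + x)/(-3 + k))
t = -20 (t = -2 + 9*(5 + 1 - 2*1)/(-3 + 1) = -2 + 9*(5 + 1 - 2)/(-2) = -2 + 9*(-½)*4 = -2 - 18 = -20)
p = 100 (p = 50*(-20 + 22) = 50*2 = 100)
1/p = 1/100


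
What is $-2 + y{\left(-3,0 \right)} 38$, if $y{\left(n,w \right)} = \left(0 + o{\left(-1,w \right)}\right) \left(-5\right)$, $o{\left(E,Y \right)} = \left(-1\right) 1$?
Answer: $188$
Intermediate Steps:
$o{\left(E,Y \right)} = -1$
$y{\left(n,w \right)} = 5$ ($y{\left(n,w \right)} = \left(0 - 1\right) \left(-5\right) = \left(-1\right) \left(-5\right) = 5$)
$-2 + y{\left(-3,0 \right)} 38 = -2 + 5 \cdot 38 = -2 + 190 = 188$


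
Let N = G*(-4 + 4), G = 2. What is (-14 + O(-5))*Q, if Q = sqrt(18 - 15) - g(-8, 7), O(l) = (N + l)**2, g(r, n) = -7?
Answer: 77 + 11*sqrt(3) ≈ 96.053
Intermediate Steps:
N = 0 (N = 2*(-4 + 4) = 2*0 = 0)
O(l) = l**2 (O(l) = (0 + l)**2 = l**2)
Q = 7 + sqrt(3) (Q = sqrt(18 - 15) - 1*(-7) = sqrt(3) + 7 = 7 + sqrt(3) ≈ 8.7321)
(-14 + O(-5))*Q = (-14 + (-5)**2)*(7 + sqrt(3)) = (-14 + 25)*(7 + sqrt(3)) = 11*(7 + sqrt(3)) = 77 + 11*sqrt(3)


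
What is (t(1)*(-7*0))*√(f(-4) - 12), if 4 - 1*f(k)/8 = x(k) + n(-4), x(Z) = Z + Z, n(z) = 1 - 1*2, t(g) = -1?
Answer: 0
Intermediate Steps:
n(z) = -1 (n(z) = 1 - 2 = -1)
x(Z) = 2*Z
f(k) = 40 - 16*k (f(k) = 32 - 8*(2*k - 1) = 32 - 8*(-1 + 2*k) = 32 + (8 - 16*k) = 40 - 16*k)
(t(1)*(-7*0))*√(f(-4) - 12) = (-(-7)*0)*√((40 - 16*(-4)) - 12) = (-1*0)*√((40 + 64) - 12) = 0*√(104 - 12) = 0*√92 = 0*(2*√23) = 0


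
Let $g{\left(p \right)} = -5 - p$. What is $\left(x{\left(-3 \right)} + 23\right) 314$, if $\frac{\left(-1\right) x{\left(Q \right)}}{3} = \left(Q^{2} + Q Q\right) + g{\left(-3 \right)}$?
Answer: $-7850$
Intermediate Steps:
$x{\left(Q \right)} = 6 - 6 Q^{2}$ ($x{\left(Q \right)} = - 3 \left(\left(Q^{2} + Q Q\right) - 2\right) = - 3 \left(\left(Q^{2} + Q^{2}\right) + \left(-5 + 3\right)\right) = - 3 \left(2 Q^{2} - 2\right) = - 3 \left(-2 + 2 Q^{2}\right) = 6 - 6 Q^{2}$)
$\left(x{\left(-3 \right)} + 23\right) 314 = \left(\left(6 - 6 \left(-3\right)^{2}\right) + 23\right) 314 = \left(\left(6 - 54\right) + 23\right) 314 = \left(-48 + 23\right) 314 = \left(-25\right) 314 = -7850$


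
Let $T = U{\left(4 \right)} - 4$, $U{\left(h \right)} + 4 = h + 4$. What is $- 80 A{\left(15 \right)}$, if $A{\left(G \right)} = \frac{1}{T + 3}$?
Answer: $- \frac{80}{3} \approx -26.667$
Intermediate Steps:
$U{\left(h \right)} = h$ ($U{\left(h \right)} = -4 + \left(h + 4\right) = -4 + \left(4 + h\right) = h$)
$T = 0$ ($T = 4 - 4 = 0$)
$A{\left(G \right)} = \frac{1}{3}$ ($A{\left(G \right)} = \frac{1}{0 + 3} = \frac{1}{3}$)
$- 80 A{\left(15 \right)} = \left(-80\right) \frac{1}{3} = - \frac{80}{3}$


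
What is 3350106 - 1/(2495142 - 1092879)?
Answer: 4697729689877/1402263 ≈ 3.3501e+6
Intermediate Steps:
3350106 - 1/(2495142 - 1092879) = 3350106 - 1/1402263 = 4697729689877/1402263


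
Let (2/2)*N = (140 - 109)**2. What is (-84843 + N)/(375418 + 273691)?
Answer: -83882/649109 ≈ -0.12923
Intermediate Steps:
N = 961 (N = (140 - 109)**2 = 31**2 = 961)
(-84843 + N)/(375418 + 273691) = (-84843 + 961)/(375418 + 273691) = -83882/649109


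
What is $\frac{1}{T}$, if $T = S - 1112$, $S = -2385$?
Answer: $- \frac{1}{3497} \approx -0.00028596$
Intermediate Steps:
$T = -3497$ ($T = -2385 - 1112 = -3497$)
$\frac{1}{T} = \frac{1}{-3497} = - \frac{1}{3497}$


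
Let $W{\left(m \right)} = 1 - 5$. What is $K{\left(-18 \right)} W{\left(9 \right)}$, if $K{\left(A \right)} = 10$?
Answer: $-40$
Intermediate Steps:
$W{\left(m \right)} = -4$
$K{\left(-18 \right)} W{\left(9 \right)} = 10 \left(-4\right) = -40$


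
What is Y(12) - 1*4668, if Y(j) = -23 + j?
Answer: -4679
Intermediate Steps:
Y(12) - 1*4668 = (-23 + 12) - 1*4668 = -11 - 4668 = -4679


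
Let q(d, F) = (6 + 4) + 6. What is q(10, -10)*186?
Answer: 2976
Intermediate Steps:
q(d, F) = 16 (q(d, F) = 10 + 6 = 16)
q(10, -10)*186 = 16*186 = 2976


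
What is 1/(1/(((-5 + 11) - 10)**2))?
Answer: 16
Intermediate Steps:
1/(1/(((-5 + 11) - 10)**2)) = 1/(1/((6 - 10)**2)) = 1/(1/((-4)**2)) = 1/(1/16) = 16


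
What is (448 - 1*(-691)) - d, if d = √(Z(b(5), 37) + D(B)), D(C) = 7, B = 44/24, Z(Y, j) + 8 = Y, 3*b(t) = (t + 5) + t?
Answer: 1137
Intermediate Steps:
b(t) = 5/3 + 2*t/3 (b(t) = ((t + 5) + t)/3 = ((5 + t) + t)/3 = (5 + 2*t)/3 = 5/3 + 2*t/3)
Z(Y, j) = -8 + Y
B = 11/6 (B = 44*(1/24) = 11/6 ≈ 1.8333)
d = 2 (d = √((-8 + (5/3 + (⅔)*5)) + 7) = √((-8 + (5/3 + 10/3)) + 7) = √((-8 + 5) + 7) = √(-3 + 7) = √4 = 2)
(448 - 1*(-691)) - d = (448 - 1*(-691)) - 1*2 = (448 + 691) - 2 = 1139 - 2 = 1137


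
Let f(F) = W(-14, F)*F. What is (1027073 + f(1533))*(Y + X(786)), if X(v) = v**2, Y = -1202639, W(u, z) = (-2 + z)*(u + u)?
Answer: 37833242772353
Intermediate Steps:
W(u, z) = 2*u*(-2 + z) (W(u, z) = (-2 + z)*(2*u) = 2*u*(-2 + z))
f(F) = F*(56 - 28*F) (f(F) = (2*(-14)*(-2 + F))*F = (56 - 28*F)*F = F*(56 - 28*F))
(1027073 + f(1533))*(Y + X(786)) = (1027073 + 28*1533*(2 - 1*1533))*(-1202639 + 786**2) = (1027073 + 28*1533*(2 - 1533))*(-1202639 + 617796) = (1027073 + 28*1533*(-1531))*(-584843) = (1027073 - 65716644)*(-584843) = -64689571*(-584843) = 37833242772353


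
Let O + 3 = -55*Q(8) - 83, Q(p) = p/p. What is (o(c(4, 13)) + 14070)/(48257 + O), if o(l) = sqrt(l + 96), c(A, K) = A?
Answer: 3520/12029 ≈ 0.29263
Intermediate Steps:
o(l) = sqrt(96 + l)
Q(p) = 1
O = -141 (O = -3 + (-55*1 - 83) = -3 + (-55 - 83) = -3 - 138 = -141)
(o(c(4, 13)) + 14070)/(48257 + O) = (sqrt(96 + 4) + 14070)/(48257 - 141) = (sqrt(100) + 14070)/48116 = (10 + 14070)*(1/48116) = 14080*(1/48116) = 3520/12029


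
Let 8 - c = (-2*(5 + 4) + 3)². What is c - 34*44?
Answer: -1713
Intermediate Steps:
c = -217 (c = 8 - (-2*(5 + 4) + 3)² = 8 - (-2*9 + 3)² = 8 - (-18 + 3)² = 8 - 1*(-15)² = 8 - 1*225 = 8 - 225 = -217)
c - 34*44 = -217 - 34*44 = -217 - 1496 = -1713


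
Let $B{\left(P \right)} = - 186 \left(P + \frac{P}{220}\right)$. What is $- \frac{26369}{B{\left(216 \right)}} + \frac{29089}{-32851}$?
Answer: $- \frac{68525953}{295223292} \approx -0.23212$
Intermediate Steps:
$B{\left(P \right)} = - \frac{20553 P}{110}$ ($B{\left(P \right)} = - 186 \left(P + P \frac{1}{220}\right) = - 186 \left(P + \frac{P}{220}\right) = - 186 \frac{221 P}{220} = - \frac{20553 P}{110}$)
$- \frac{26369}{B{\left(216 \right)}} + \frac{29089}{-32851} = - \frac{26369}{\left(- \frac{20553}{110}\right) 216} + \frac{29089}{-32851} = - \frac{26369}{- \frac{2219724}{55}} + 29089 \left(- \frac{1}{32851}\right) = \left(-26369\right) \left(- \frac{55}{2219724}\right) - \frac{1531}{1729} = \frac{1450295}{2219724} - \frac{1531}{1729} = - \frac{68525953}{295223292}$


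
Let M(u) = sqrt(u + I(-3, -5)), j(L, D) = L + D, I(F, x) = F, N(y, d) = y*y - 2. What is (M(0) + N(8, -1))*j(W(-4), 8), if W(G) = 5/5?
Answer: 558 + 9*I*sqrt(3) ≈ 558.0 + 15.588*I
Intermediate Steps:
W(G) = 1 (W(G) = 5*(1/5) = 1)
N(y, d) = -2 + y**2 (N(y, d) = y**2 - 2 = -2 + y**2)
j(L, D) = D + L
M(u) = sqrt(-3 + u) (M(u) = sqrt(u - 3) = sqrt(-3 + u))
(M(0) + N(8, -1))*j(W(-4), 8) = (sqrt(-3 + 0) + (-2 + 8**2))*(8 + 1) = (sqrt(-3) + (-2 + 64))*9 = (I*sqrt(3) + 62)*9 = (62 + I*sqrt(3))*9 = 558 + 9*I*sqrt(3)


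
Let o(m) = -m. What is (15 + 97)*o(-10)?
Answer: 1120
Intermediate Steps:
(15 + 97)*o(-10) = (15 + 97)*(-1*(-10)) = 112*10 = 1120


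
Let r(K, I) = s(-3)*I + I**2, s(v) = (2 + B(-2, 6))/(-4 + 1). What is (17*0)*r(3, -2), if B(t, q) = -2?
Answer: 0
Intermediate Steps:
s(v) = 0 (s(v) = (2 - 2)/(-4 + 1) = 0/(-3) = 0*(-1/3) = 0)
r(K, I) = I**2 (r(K, I) = 0*I + I**2 = 0 + I**2 = I**2)
(17*0)*r(3, -2) = (17*0)*(-2)**2 = 0*4 = 0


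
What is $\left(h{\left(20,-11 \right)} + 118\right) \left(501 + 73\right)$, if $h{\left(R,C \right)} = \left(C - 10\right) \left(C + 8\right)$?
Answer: $103894$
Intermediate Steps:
$h{\left(R,C \right)} = \left(-10 + C\right) \left(8 + C\right)$
$\left(h{\left(20,-11 \right)} + 118\right) \left(501 + 73\right) = \left(\left(-80 + \left(-11\right)^{2} - -22\right) + 118\right) \left(501 + 73\right) = \left(\left(-80 + 121 + 22\right) + 118\right) 574 = \left(63 + 118\right) 574 = 181 \cdot 574 = 103894$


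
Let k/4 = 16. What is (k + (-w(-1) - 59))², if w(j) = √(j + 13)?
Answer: 37 - 20*√3 ≈ 2.3590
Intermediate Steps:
k = 64 (k = 4*16 = 64)
w(j) = √(13 + j)
(k + (-w(-1) - 59))² = (64 + (-√(13 - 1) - 59))² = (64 + (-√12 - 59))² = (64 + (-2*√3 - 59))² = (64 + (-59 - 2*√3))² = (5 - 2*√3)²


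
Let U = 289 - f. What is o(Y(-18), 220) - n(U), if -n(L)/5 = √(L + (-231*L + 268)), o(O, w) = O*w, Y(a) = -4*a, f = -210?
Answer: 15840 + 5*I*√114502 ≈ 15840.0 + 1691.9*I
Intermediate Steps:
U = 499 (U = 289 - 1*(-210) = 289 + 210 = 499)
n(L) = -5*√(268 - 230*L) (n(L) = -5*√(L + (-231*L + 268)) = -5*√(L + (268 - 231*L)) = -5*√(268 - 230*L))
o(Y(-18), 220) - n(U) = -4*(-18)*220 - (-5)*√(268 - 230*499) = 72*220 - (-5)*√(268 - 114770) = 15840 - (-5)*√(-114502) = 15840 - (-5)*I*√114502 = 15840 + 5*I*√114502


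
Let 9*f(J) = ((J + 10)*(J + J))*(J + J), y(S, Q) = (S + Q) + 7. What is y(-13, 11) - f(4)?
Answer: -851/9 ≈ -94.556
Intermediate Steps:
y(S, Q) = 7 + Q + S (y(S, Q) = (Q + S) + 7 = 7 + Q + S)
f(J) = 4*J**2*(10 + J)/9 (f(J) = (((J + 10)*(J + J))*(J + J))/9 = (((10 + J)*(2*J))*(2*J))/9 = ((2*J*(10 + J))*(2*J))/9 = (4*J**2*(10 + J))/9 = 4*J**2*(10 + J)/9)
y(-13, 11) - f(4) = (7 + 11 - 13) - 4*4**2*(10 + 4)/9 = 5 - 4*16*14/9 = 5 - 1*896/9 = 5 - 896/9 = -851/9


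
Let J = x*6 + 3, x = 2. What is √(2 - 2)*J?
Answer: 0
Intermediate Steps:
J = 15 (J = 2*6 + 3 = 12 + 3 = 15)
√(2 - 2)*J = √(2 - 2)*15 = √0*15 = 0*15 = 0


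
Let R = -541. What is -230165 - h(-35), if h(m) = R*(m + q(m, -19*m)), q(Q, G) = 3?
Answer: -247477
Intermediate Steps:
h(m) = -1623 - 541*m (h(m) = -541*(m + 3) = -541*(3 + m) = -1623 - 541*m)
-230165 - h(-35) = -230165 - (-1623 - 541*(-35)) = -230165 - (-1623 + 18935) = -230165 - 1*17312 = -230165 - 17312 = -247477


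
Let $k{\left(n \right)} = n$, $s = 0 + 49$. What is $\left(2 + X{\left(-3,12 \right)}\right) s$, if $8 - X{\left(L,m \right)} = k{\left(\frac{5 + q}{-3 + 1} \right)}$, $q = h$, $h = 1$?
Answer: $637$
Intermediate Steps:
$q = 1$
$s = 49$
$X{\left(L,m \right)} = 11$ ($X{\left(L,m \right)} = 8 - \frac{5 + 1}{-3 + 1} = 8 - \frac{6}{-2} = 8 - 6 \left(- \frac{1}{2}\right) = 8 - -3 = 8 + 3 = 11$)
$\left(2 + X{\left(-3,12 \right)}\right) s = \left(2 + 11\right) 49 = 13 \cdot 49 = 637$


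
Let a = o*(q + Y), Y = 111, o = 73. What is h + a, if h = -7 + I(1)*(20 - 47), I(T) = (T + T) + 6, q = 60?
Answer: 12260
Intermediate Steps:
I(T) = 6 + 2*T (I(T) = 2*T + 6 = 6 + 2*T)
a = 12483 (a = 73*(60 + 111) = 73*171 = 12483)
h = -223 (h = -7 + (6 + 2*1)*(20 - 47) = -7 + (6 + 2)*(-27) = -7 + 8*(-27) = -7 - 216 = -223)
h + a = -223 + 12483 = 12260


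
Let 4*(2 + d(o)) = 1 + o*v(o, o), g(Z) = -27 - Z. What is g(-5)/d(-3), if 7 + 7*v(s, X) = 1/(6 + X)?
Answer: 616/29 ≈ 21.241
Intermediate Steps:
v(s, X) = -1 + 1/(7*(6 + X))
d(o) = -7/4 + o*(-41/7 - o)/(4*(6 + o)) (d(o) = -2 + (1 + o*((-41/7 - o)/(6 + o)))/4 = -2 + (1 + o*(-41/7 - o)/(6 + o))/4 = -2 + (¼ + o*(-41/7 - o)/(4*(6 + o))) = -7/4 + o*(-41/7 - o)/(4*(6 + o)))
g(-5)/d(-3) = (-27 - 1*(-5))/(((-294 - 90*(-3) - 7*(-3)²)/(28*(6 - 3)))) = (-27 + 5)/(((1/28)*(-294 + 270 - 7*9)/3)) = -22*84/(-294 + 270 - 63) = -22/((1/28)*(⅓)*(-87)) = -22/(-29/28) = -22*(-28/29) = 616/29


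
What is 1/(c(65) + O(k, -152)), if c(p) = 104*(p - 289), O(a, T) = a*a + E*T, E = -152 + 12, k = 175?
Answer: 1/28609 ≈ 3.4954e-5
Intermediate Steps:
E = -140
O(a, T) = a² - 140*T (O(a, T) = a*a - 140*T = a² - 140*T)
c(p) = -30056 + 104*p (c(p) = 104*(-289 + p) = -30056 + 104*p)
1/(c(65) + O(k, -152)) = 1/((-30056 + 104*65) + (175² - 140*(-152))) = 1/((-30056 + 6760) + (30625 + 21280)) = 1/(-23296 + 51905) = 1/28609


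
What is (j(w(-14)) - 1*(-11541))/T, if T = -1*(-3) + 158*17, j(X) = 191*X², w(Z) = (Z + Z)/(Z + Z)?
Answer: 11732/2689 ≈ 4.3630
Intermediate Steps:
w(Z) = 1 (w(Z) = (2*Z)/((2*Z)) = (2*Z)*(1/(2*Z)) = 1)
T = 2689 (T = 3 + 2686 = 2689)
(j(w(-14)) - 1*(-11541))/T = (191*1² - 1*(-11541))/2689 = (191*1 + 11541)*(1/2689) = (191 + 11541)*(1/2689) = 11732*(1/2689) = 11732/2689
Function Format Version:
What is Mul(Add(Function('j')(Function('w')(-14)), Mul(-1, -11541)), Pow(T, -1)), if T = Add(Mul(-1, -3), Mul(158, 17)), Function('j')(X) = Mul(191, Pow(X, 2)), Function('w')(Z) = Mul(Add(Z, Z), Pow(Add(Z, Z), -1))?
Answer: Rational(11732, 2689) ≈ 4.3630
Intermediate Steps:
Function('w')(Z) = 1 (Function('w')(Z) = Mul(Mul(2, Z), Pow(Mul(2, Z), -1)) = Mul(Mul(2, Z), Mul(Rational(1, 2), Pow(Z, -1))) = 1)
T = 2689 (T = Add(3, 2686) = 2689)
Mul(Add(Function('j')(Function('w')(-14)), Mul(-1, -11541)), Pow(T, -1)) = Mul(Add(Mul(191, Pow(1, 2)), Mul(-1, -11541)), Pow(2689, -1)) = Mul(Add(Mul(191, 1), 11541), Rational(1, 2689)) = Mul(Add(191, 11541), Rational(1, 2689)) = Mul(11732, Rational(1, 2689)) = Rational(11732, 2689)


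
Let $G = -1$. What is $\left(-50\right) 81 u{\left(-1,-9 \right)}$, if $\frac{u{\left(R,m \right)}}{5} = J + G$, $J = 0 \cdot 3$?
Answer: $20250$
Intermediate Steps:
$J = 0$
$u{\left(R,m \right)} = -5$ ($u{\left(R,m \right)} = 5 \left(0 - 1\right) = 5 \left(-1\right) = -5$)
$\left(-50\right) 81 u{\left(-1,-9 \right)} = \left(-50\right) 81 \left(-5\right) = \left(-4050\right) \left(-5\right) = 20250$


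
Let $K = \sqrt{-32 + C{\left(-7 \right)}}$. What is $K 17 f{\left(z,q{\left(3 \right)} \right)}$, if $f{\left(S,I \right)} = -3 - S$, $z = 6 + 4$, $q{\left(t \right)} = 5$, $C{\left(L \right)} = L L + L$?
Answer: $- 221 \sqrt{10} \approx -698.86$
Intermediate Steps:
$C{\left(L \right)} = L + L^{2}$ ($C{\left(L \right)} = L^{2} + L = L + L^{2}$)
$z = 10$
$K = \sqrt{10}$ ($K = \sqrt{-32 - 7 \left(1 - 7\right)} = \sqrt{-32 - -42} = \sqrt{-32 + 42} = \sqrt{10} \approx 3.1623$)
$K 17 f{\left(z,q{\left(3 \right)} \right)} = \sqrt{10} \cdot 17 \left(-3 - 10\right) = 17 \sqrt{10} \left(-3 - 10\right) = 17 \sqrt{10} \left(-13\right) = - 221 \sqrt{10}$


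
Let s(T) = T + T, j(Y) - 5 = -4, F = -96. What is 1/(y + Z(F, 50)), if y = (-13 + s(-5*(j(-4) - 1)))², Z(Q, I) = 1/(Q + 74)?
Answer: 22/3717 ≈ 0.0059187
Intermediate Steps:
j(Y) = 1 (j(Y) = 5 - 4 = 1)
s(T) = 2*T
Z(Q, I) = 1/(74 + Q)
y = 169 (y = (-13 + 2*(-5*(1 - 1)))² = (-13 + 2*(-5*0))² = (-13 + 2*0)² = (-13 + 0)² = (-13)² = 169)
1/(y + Z(F, 50)) = 1/(169 + 1/(74 - 96)) = 1/(169 + 1/(-22)) = 1/(169 - 1/22) = 1/(3717/22) = 22/3717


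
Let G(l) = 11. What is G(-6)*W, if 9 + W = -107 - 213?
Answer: -3619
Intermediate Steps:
W = -329 (W = -9 + (-107 - 213) = -9 - 320 = -329)
G(-6)*W = 11*(-329) = -3619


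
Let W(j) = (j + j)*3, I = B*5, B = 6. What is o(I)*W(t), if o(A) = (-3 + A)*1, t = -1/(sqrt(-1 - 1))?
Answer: 81*I*sqrt(2) ≈ 114.55*I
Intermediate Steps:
t = I*sqrt(2)/2 (t = -1/(sqrt(-2)) = -1/(I*sqrt(2)) = -(-1)*I*sqrt(2)/2 = I*sqrt(2)/2 ≈ 0.70711*I)
I = 30 (I = 6*5 = 30)
o(A) = -3 + A
W(j) = 6*j (W(j) = (2*j)*3 = 6*j)
o(I)*W(t) = (-3 + 30)*(6*(I*sqrt(2)/2)) = 27*(3*I*sqrt(2)) = 81*I*sqrt(2)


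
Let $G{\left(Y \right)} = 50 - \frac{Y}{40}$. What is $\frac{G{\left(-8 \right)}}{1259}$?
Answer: $\frac{251}{6295} \approx 0.039873$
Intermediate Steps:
$G{\left(Y \right)} = 50 - \frac{Y}{40}$ ($G{\left(Y \right)} = 50 - Y \frac{1}{40} = 50 - \frac{Y}{40}$)
$\frac{G{\left(-8 \right)}}{1259} = \frac{50 - - \frac{1}{5}}{1259} = \left(50 + \frac{1}{5}\right) \frac{1}{1259} = \frac{251}{5} \cdot \frac{1}{1259} = \frac{251}{6295}$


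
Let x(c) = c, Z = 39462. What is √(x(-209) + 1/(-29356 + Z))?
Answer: I*√21345418218/10106 ≈ 14.457*I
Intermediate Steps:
√(x(-209) + 1/(-29356 + Z)) = √(-209 + 1/(-29356 + 39462)) = √(-209 + 1/10106) = √(-2112153/10106) = I*√21345418218/10106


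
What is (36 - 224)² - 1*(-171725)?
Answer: 207069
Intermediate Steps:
(36 - 224)² - 1*(-171725) = (-188)² + 171725 = 35344 + 171725 = 207069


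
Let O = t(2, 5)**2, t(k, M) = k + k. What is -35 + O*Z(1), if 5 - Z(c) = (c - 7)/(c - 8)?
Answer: 219/7 ≈ 31.286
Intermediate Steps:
t(k, M) = 2*k
Z(c) = 5 - (-7 + c)/(-8 + c) (Z(c) = 5 - (c - 7)/(c - 8) = 5 - (-7 + c)/(-8 + c))
O = 16 (O = (2*2)**2 = 4**2 = 16)
-35 + O*Z(1) = -35 + 16*((-33 + 4*1)/(-8 + 1)) = -35 + 16*((-33 + 4)/(-7)) = -35 + 16*(-1/7*(-29)) = -35 + 16*(29/7) = -35 + 464/7 = 219/7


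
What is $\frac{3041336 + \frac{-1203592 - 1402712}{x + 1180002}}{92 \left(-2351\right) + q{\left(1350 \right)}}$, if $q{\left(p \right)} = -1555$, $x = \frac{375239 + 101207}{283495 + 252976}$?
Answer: $- \frac{28312909132427488}{2028018869046877} \approx -13.961$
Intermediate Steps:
$x = \frac{476446}{536471} \approx 0.88811$
$\frac{3041336 + \frac{-1203592 - 1402712}{x + 1180002}}{92 \left(-2351\right) + q{\left(1350 \right)}} = \frac{3041336 + \frac{-1203592 - 1402712}{\frac{476446}{536471} + 1180002}}{92 \left(-2351\right) - 1555} = \frac{3041336 - \frac{2606304}{\frac{633037329388}{536471}}}{-216292 - 1555} = \frac{3041336 - \frac{20561860488}{9309372491}}{-217847} = \left(3041336 - \frac{20561860488}{9309372491}\right) \left(- \frac{1}{217847}\right) = \frac{28312909132427488}{9309372491} \left(- \frac{1}{217847}\right) = - \frac{28312909132427488}{2028018869046877}$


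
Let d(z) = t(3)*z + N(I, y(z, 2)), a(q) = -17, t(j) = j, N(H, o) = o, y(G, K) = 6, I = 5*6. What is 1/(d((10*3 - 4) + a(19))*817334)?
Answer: 1/26972022 ≈ 3.7075e-8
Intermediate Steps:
I = 30
d(z) = 6 + 3*z (d(z) = 3*z + 6 = 6 + 3*z)
1/(d((10*3 - 4) + a(19))*817334) = 1/((6 + 3*((10*3 - 4) - 17))*817334) = (1/817334)/(6 + 3*((30 - 4) - 17)) = (1/817334)/(6 + 3*(26 - 17)) = (1/817334)/(6 + 3*9) = (1/817334)/(6 + 27) = (1/817334)/33 = (1/33)*(1/817334) = 1/26972022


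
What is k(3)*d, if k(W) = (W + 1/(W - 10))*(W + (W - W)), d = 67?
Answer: 4020/7 ≈ 574.29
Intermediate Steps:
k(W) = W*(W + 1/(-10 + W)) (k(W) = (W + 1/(-10 + W))*(W + 0) = (W + 1/(-10 + W))*W = W*(W + 1/(-10 + W)))
k(3)*d = (3*(1 + 3² - 10*3)/(-10 + 3))*67 = (3*(1 + 9 - 30)/(-7))*67 = (3*(-⅐)*(-20))*67 = (60/7)*67 = 4020/7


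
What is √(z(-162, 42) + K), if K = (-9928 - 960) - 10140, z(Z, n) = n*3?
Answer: I*√20902 ≈ 144.58*I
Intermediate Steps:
z(Z, n) = 3*n
K = -21028 (K = -10888 - 10140 = -21028)
√(z(-162, 42) + K) = √(3*42 - 21028) = √(126 - 21028) = √(-20902) = I*√20902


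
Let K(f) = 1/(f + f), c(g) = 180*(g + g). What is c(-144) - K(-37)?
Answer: -3836159/74 ≈ -51840.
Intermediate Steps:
c(g) = 360*g (c(g) = 180*(2*g) = 360*g)
K(f) = 1/(2*f)
c(-144) - K(-37) = 360*(-144) - 1/(2*(-37)) = -51840 - (-1)/(2*37) = -51840 - 1*(-1/74) = -51840 + 1/74 = -3836159/74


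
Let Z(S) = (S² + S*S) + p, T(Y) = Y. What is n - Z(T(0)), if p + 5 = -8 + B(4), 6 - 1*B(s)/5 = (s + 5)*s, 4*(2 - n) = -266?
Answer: 463/2 ≈ 231.50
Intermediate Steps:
n = 137/2 (n = 2 - ¼*(-266) = 2 + 133/2 = 137/2 ≈ 68.500)
B(s) = 30 - 5*s*(5 + s) (B(s) = 30 - 5*(s + 5)*s = 30 - 5*(5 + s)*s = 30 - 5*s*(5 + s))
p = -163 (p = -5 + (-8 + (30 - 25*4 - 5*4²)) = -5 + (-8 + (30 - 100 - 5*16)) = -5 + (-8 + (30 - 100 - 80)) = -5 + (-8 - 150) = -5 - 158 = -163)
Z(S) = -163 + 2*S² (Z(S) = (S² + S*S) - 163 = (S² + S²) - 163 = 2*S² - 163 = -163 + 2*S²)
n - Z(T(0)) = 137/2 - (-163 + 2*0²) = 137/2 - (-163 + 2*0) = 137/2 - (-163 + 0) = 137/2 - 1*(-163) = 137/2 + 163 = 463/2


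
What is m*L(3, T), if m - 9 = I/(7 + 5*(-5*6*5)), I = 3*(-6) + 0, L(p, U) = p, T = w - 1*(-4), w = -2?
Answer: 20115/743 ≈ 27.073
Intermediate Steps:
T = 2 (T = -2 - 1*(-4) = -2 + 4 = 2)
I = -18 (I = -18 + 0 = -18)
m = 6705/743 (m = 9 - 18/(7 + 5*(-5*6*5)) = 9 - 18/(7 + 5*(-30*5)) = 9 - 18/(7 + 5*(-150)) = 9 - 18/(7 - 750) = 9 - 18/(-743) = 9 - 18*(-1/743) = 9 + 18/743 = 6705/743 ≈ 9.0242)
m*L(3, T) = (6705/743)*3 = 20115/743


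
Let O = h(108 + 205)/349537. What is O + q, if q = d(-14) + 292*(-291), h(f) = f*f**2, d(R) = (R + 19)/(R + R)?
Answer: -830767170361/9787036 ≈ -84885.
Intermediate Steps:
d(R) = (19 + R)/(2*R) (d(R) = (19 + R)/((2*R)) = (19 + R)*(1/(2*R)) = (19 + R)/(2*R))
h(f) = f**3
q = -2379221/28 (q = (1/2)*(19 - 14)/(-14) + 292*(-291) = (1/2)*(-1/14)*5 - 84972 = -5/28 - 84972 = -2379221/28 ≈ -84972.)
O = 30664297/349537 (O = (108 + 205)**3/349537 = 313**3*(1/349537) = 30664297*(1/349537) = 30664297/349537 ≈ 87.728)
O + q = 30664297/349537 - 2379221/28 = -830767170361/9787036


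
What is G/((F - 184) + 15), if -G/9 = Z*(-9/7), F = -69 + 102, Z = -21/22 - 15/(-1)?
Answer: -25029/20944 ≈ -1.1950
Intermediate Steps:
Z = 309/22 (Z = -21*1/22 - 15*(-1) = -21/22 + 15 = 309/22 ≈ 14.045)
F = 33
G = 25029/154 (G = -2781*(-9/7)/22 = -2781*(-9*1/7)/22 = -2781*(-9)/(22*7) = -9*(-2781/154) = 25029/154 ≈ 162.53)
G/((F - 184) + 15) = 25029/(154*((33 - 184) + 15)) = 25029/(154*(-151 + 15)) = (25029/154)/(-136) = (25029/154)*(-1/136) = -25029/20944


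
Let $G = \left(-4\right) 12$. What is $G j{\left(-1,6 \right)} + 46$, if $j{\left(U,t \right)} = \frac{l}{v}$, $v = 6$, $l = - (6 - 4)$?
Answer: $62$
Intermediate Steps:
$l = -2$ ($l = \left(-1\right) 2 = -2$)
$j{\left(U,t \right)} = - \frac{1}{3}$ ($j{\left(U,t \right)} = - \frac{2}{6} = \left(-2\right) \frac{1}{6} = - \frac{1}{3}$)
$G = -48$
$G j{\left(-1,6 \right)} + 46 = \left(-48\right) \left(- \frac{1}{3}\right) + 46 = 16 + 46 = 62$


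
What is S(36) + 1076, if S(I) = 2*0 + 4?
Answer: 1080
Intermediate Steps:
S(I) = 4 (S(I) = 0 + 4 = 4)
S(36) + 1076 = 4 + 1076 = 1080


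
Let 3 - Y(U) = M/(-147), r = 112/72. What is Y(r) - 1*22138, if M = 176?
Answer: -3253669/147 ≈ -22134.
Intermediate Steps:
r = 14/9 (r = 112*(1/72) = 14/9 ≈ 1.5556)
Y(U) = 617/147 (Y(U) = 3 - 176/(-147) = 3 - 176*(-1)/147 = 3 - 1*(-176/147) = 3 + 176/147 = 617/147)
Y(r) - 1*22138 = 617/147 - 1*22138 = 617/147 - 22138 = -3253669/147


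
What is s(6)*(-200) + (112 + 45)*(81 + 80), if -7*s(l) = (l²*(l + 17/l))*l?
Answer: 558539/7 ≈ 79791.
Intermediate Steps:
s(l) = -l³*(l + 17/l)/7 (s(l) = -l²*(l + 17/l)*l/7 = -l³*(l + 17/l)/7)
s(6)*(-200) + (112 + 45)*(81 + 80) = ((⅐)*6²*(-17 - 1*6²))*(-200) + (112 + 45)*(81 + 80) = ((⅐)*36*(-17 - 1*36))*(-200) + 157*161 = ((⅐)*36*(-17 - 36))*(-200) + 25277 = ((⅐)*36*(-53))*(-200) + 25277 = -1908/7*(-200) + 25277 = 381600/7 + 25277 = 558539/7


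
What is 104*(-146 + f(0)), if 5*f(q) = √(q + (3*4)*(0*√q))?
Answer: -15184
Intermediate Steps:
f(q) = √q/5 (f(q) = √(q + (3*4)*(0*√q))/5 = √(q + 12*0)/5 = √(q + 0)/5 = √q/5)
104*(-146 + f(0)) = 104*(-146 + √0/5) = 104*(-146 + (⅕)*0) = 104*(-146 + 0) = 104*(-146) = -15184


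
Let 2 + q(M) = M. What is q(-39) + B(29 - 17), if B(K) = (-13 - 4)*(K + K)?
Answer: -449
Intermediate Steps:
q(M) = -2 + M
B(K) = -34*K
q(-39) + B(29 - 17) = (-2 - 39) - 34*(29 - 17) = -41 - 34*12 = -41 - 408 = -449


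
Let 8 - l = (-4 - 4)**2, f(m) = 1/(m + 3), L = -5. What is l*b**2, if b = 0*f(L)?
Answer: 0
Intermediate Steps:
f(m) = 1/(3 + m)
b = 0 (b = 0/(3 - 5) = 0/(-2) = 0*(-1/2) = 0)
l = -56 (l = 8 - (-4 - 4)**2 = 8 - 1*(-8)**2 = 8 - 1*64 = 8 - 64 = -56)
l*b**2 = -56*0**2 = -56*0 = 0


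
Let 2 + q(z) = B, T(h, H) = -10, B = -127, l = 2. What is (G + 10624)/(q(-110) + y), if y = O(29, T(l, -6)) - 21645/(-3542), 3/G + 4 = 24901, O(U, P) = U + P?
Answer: -312293099734/3053824525 ≈ -102.26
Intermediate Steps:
O(U, P) = P + U
G = 1/8299 (G = 3/(-4 + 24901) = 3/24897 = 3*(1/24897) = 1/8299 ≈ 0.00012050)
q(z) = -129 (q(z) = -2 - 127 = -129)
y = 88943/3542 (y = (-10 + 29) - 21645/(-3542) = 19 - 21645*(-1)/3542 = 19 - 1*(-21645/3542) = 19 + 21645/3542 = 88943/3542 ≈ 25.111)
(G + 10624)/(q(-110) + y) = (1/8299 + 10624)/(-129 + 88943/3542) = 88168577/(8299*(-367975/3542)) = (88168577/8299)*(-3542/367975) = -312293099734/3053824525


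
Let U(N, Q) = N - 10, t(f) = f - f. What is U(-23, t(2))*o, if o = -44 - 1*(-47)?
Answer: -99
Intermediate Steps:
o = 3 (o = -44 + 47 = 3)
t(f) = 0
U(N, Q) = -10 + N
U(-23, t(2))*o = (-10 - 23)*3 = -33*3 = -99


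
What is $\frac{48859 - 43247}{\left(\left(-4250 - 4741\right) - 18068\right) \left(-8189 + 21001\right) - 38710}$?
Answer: $- \frac{2806}{173359309} \approx -1.6186 \cdot 10^{-5}$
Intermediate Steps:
$\frac{48859 - 43247}{\left(\left(-4250 - 4741\right) - 18068\right) \left(-8189 + 21001\right) - 38710} = \frac{5612}{\left(-8991 - 18068\right) 12812 - 38710} = \frac{5612}{\left(-27059\right) 12812 - 38710} = \frac{5612}{-346679908 - 38710} = \frac{5612}{-346718618} = 5612 \left(- \frac{1}{346718618}\right) = - \frac{2806}{173359309}$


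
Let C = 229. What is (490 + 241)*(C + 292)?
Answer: 380851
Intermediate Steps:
(490 + 241)*(C + 292) = (490 + 241)*(229 + 292) = 731*521 = 380851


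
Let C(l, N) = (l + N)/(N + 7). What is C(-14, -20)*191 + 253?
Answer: 9783/13 ≈ 752.54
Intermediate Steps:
C(l, N) = (N + l)/(7 + N)
C(-14, -20)*191 + 253 = ((-20 - 14)/(7 - 20))*191 + 253 = (-34/(-13))*191 + 253 = -1/13*(-34)*191 + 253 = (34/13)*191 + 253 = 6494/13 + 253 = 9783/13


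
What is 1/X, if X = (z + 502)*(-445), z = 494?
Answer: -1/443220 ≈ -2.2562e-6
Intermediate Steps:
X = -443220 (X = (494 + 502)*(-445) = 996*(-445) = -443220)
1/X = 1/(-443220) = -1/443220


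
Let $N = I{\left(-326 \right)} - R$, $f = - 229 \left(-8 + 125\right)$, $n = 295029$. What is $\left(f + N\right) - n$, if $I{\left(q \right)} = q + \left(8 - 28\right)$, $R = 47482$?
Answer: $-369650$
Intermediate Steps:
$I{\left(q \right)} = -20 + q$ ($I{\left(q \right)} = q + \left(8 - 28\right) = q - 20 = -20 + q$)
$f = -26793$ ($f = \left(-229\right) 117 = -26793$)
$N = -47828$ ($N = \left(-20 - 326\right) - 47482 = -346 - 47482 = -47828$)
$\left(f + N\right) - n = \left(-26793 - 47828\right) - 295029 = -74621 - 295029 = -369650$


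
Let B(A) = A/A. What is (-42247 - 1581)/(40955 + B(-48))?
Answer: -10957/10239 ≈ -1.0701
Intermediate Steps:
B(A) = 1
(-42247 - 1581)/(40955 + B(-48)) = (-42247 - 1581)/(40955 + 1) = -43828/40956 = -43828*1/40956 = -10957/10239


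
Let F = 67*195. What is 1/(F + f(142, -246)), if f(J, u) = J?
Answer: 1/13207 ≈ 7.5717e-5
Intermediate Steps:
F = 13065
1/(F + f(142, -246)) = 1/(13065 + 142) = 1/13207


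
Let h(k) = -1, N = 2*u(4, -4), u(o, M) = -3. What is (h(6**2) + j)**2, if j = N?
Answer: 49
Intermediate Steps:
N = -6 (N = 2*(-3) = -6)
j = -6
(h(6**2) + j)**2 = (-1 - 6)**2 = (-7)**2 = 49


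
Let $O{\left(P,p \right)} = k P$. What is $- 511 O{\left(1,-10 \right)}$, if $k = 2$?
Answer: $-1022$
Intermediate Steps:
$O{\left(P,p \right)} = 2 P$
$- 511 O{\left(1,-10 \right)} = - 511 \cdot 2 \cdot 1 = \left(-511\right) 2 = -1022$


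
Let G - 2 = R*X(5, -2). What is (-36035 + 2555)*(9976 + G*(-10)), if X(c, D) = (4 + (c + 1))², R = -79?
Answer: -2978246880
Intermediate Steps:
X(c, D) = (5 + c)² (X(c, D) = (4 + (1 + c))² = (5 + c)²)
G = -7898 (G = 2 - 79*(5 + 5)² = 2 - 79*10² = 2 - 79*100 = 2 - 7900 = -7898)
(-36035 + 2555)*(9976 + G*(-10)) = (-36035 + 2555)*(9976 - 7898*(-10)) = -33480*(9976 + 78980) = -33480*88956 = -2978246880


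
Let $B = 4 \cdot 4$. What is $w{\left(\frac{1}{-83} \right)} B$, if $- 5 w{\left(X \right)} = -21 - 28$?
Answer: $\frac{784}{5} \approx 156.8$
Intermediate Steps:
$B = 16$
$w{\left(X \right)} = \frac{49}{5}$ ($w{\left(X \right)} = - \frac{-21 - 28}{5} = \left(- \frac{1}{5}\right) \left(-49\right) = \frac{49}{5}$)
$w{\left(\frac{1}{-83} \right)} B = \frac{49}{5} \cdot 16 = \frac{784}{5}$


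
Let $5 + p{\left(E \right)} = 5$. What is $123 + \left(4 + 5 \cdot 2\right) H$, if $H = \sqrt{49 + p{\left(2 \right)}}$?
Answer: $221$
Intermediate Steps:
$p{\left(E \right)} = 0$ ($p{\left(E \right)} = -5 + 5 = 0$)
$H = 7$ ($H = \sqrt{49 + 0} = \sqrt{49} = 7$)
$123 + \left(4 + 5 \cdot 2\right) H = 123 + \left(4 + 5 \cdot 2\right) 7 = 123 + \left(4 + 10\right) 7 = 123 + 14 \cdot 7 = 123 + 98 = 221$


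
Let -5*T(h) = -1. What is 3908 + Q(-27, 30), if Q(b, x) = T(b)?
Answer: 19541/5 ≈ 3908.2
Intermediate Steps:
T(h) = ⅕ (T(h) = -⅕*(-1) = ⅕)
Q(b, x) = ⅕
3908 + Q(-27, 30) = 3908 + ⅕ = 19541/5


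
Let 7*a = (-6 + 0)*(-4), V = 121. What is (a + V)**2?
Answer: 758641/49 ≈ 15482.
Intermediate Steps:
a = 24/7 (a = ((-6 + 0)*(-4))/7 = (-6*(-4))/7 = (1/7)*24 = 24/7 ≈ 3.4286)
(a + V)**2 = (24/7 + 121)**2 = (871/7)**2 = 758641/49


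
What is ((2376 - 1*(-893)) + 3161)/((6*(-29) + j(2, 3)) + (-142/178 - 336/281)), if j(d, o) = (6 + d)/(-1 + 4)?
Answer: -482423610/13004191 ≈ -37.098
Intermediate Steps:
j(d, o) = 2 + d/3 (j(d, o) = (6 + d)/3 = (6 + d)*(⅓) = 2 + d/3)
((2376 - 1*(-893)) + 3161)/((6*(-29) + j(2, 3)) + (-142/178 - 336/281)) = ((2376 - 1*(-893)) + 3161)/((6*(-29) + (2 + (⅓)*2)) + (-142/178 - 336/281)) = ((2376 + 893) + 3161)/((-174 + (2 + ⅔)) + (-142*1/178 - 336*1/281)) = (3269 + 3161)/((-174 + 8/3) + (-71/89 - 336/281)) = 6430/(-514/3 - 49855/25009) = 6430/(-13004191/75027) = 6430*(-75027/13004191) = -482423610/13004191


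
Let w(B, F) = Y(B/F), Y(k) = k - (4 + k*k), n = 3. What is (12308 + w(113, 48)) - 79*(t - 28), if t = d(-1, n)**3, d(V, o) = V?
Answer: 33619535/2304 ≈ 14592.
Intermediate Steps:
Y(k) = -4 + k - k**2 (Y(k) = k - (4 + k**2) = k + (-4 - k**2) = -4 + k - k**2)
w(B, F) = -4 + B/F - B**2/F**2 (w(B, F) = -4 + B/F - (B/F)**2 = -4 + B/F - B**2/F**2)
t = -1 (t = (-1)**3 = -1)
(12308 + w(113, 48)) - 79*(t - 28) = (12308 + (-4 + 113/48 - 1*113**2/48**2)) - 79*(-1 - 28) = (12308 + (-4 + 113*(1/48) - 1*12769*1/2304)) - 79*(-29) = (12308 + (-4 + 113/48 - 12769/2304)) + 2291 = (12308 - 16561/2304) + 2291 = 28341071/2304 + 2291 = 33619535/2304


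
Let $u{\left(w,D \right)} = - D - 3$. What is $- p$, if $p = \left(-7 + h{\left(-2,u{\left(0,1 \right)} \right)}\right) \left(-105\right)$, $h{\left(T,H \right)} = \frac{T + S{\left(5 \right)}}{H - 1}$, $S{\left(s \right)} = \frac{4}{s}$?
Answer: $- \frac{3549}{5} \approx -709.8$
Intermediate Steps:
$u{\left(w,D \right)} = -3 - D$
$h{\left(T,H \right)} = \frac{\frac{4}{5} + T}{-1 + H}$ ($h{\left(T,H \right)} = \frac{T + \frac{4}{5}}{H - 1} = \frac{T + 4 \cdot \frac{1}{5}}{-1 + H} = \frac{T + \frac{4}{5}}{-1 + H} = \frac{\frac{4}{5} + T}{-1 + H}$)
$p = \frac{3549}{5}$ ($p = \left(-7 + \frac{\frac{4}{5} - 2}{-1 - 4}\right) \left(-105\right) = \left(-7 + \frac{1}{-1 - 4} \left(- \frac{6}{5}\right)\right) \left(-105\right) = \left(-7 + \frac{1}{-5} \left(- \frac{6}{5}\right)\right) \left(-105\right) = \left(-7 - - \frac{6}{25}\right) \left(-105\right) = \left(-7 + \frac{6}{25}\right) \left(-105\right) = \left(- \frac{169}{25}\right) \left(-105\right) = \frac{3549}{5} \approx 709.8$)
$- p = \left(-1\right) \frac{3549}{5} = - \frac{3549}{5}$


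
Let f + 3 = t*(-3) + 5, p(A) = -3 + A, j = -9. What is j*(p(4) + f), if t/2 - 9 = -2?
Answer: 351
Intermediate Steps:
t = 14 (t = 18 + 2*(-2) = 18 - 4 = 14)
f = -40 (f = -3 + (14*(-3) + 5) = -3 + (-42 + 5) = -3 - 37 = -40)
j*(p(4) + f) = -9*((-3 + 4) - 40) = -9*(1 - 40) = -9*(-39) = 351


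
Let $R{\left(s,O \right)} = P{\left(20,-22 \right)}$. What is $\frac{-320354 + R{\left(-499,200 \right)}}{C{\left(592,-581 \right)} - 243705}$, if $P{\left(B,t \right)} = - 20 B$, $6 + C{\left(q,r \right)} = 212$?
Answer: $\frac{320754}{243499} \approx 1.3173$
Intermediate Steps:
$C{\left(q,r \right)} = 206$ ($C{\left(q,r \right)} = -6 + 212 = 206$)
$R{\left(s,O \right)} = -400$ ($R{\left(s,O \right)} = \left(-20\right) 20 = -400$)
$\frac{-320354 + R{\left(-499,200 \right)}}{C{\left(592,-581 \right)} - 243705} = \frac{-320354 - 400}{206 - 243705} = - \frac{320754}{-243499} = \left(-320754\right) \left(- \frac{1}{243499}\right) = \frac{320754}{243499}$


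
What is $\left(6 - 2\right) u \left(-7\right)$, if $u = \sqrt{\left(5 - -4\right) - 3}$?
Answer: $- 28 \sqrt{6} \approx -68.586$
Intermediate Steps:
$u = \sqrt{6}$ ($u = \sqrt{\left(5 + 4\right) - 3} = \sqrt{9 - 3} = \sqrt{6} \approx 2.4495$)
$\left(6 - 2\right) u \left(-7\right) = \left(6 - 2\right) \sqrt{6} \left(-7\right) = 4 \sqrt{6} \left(-7\right) = - 28 \sqrt{6}$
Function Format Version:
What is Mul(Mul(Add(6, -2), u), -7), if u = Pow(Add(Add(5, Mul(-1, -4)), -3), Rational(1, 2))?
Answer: Mul(-28, Pow(6, Rational(1, 2))) ≈ -68.586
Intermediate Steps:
u = Pow(6, Rational(1, 2)) (u = Pow(Add(Add(5, 4), -3), Rational(1, 2)) = Pow(Add(9, -3), Rational(1, 2)) = Pow(6, Rational(1, 2)) ≈ 2.4495)
Mul(Mul(Add(6, -2), u), -7) = Mul(Mul(Add(6, -2), Pow(6, Rational(1, 2))), -7) = Mul(Mul(4, Pow(6, Rational(1, 2))), -7) = Mul(-28, Pow(6, Rational(1, 2)))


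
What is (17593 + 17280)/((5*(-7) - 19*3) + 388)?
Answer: 34873/296 ≈ 117.81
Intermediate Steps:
(17593 + 17280)/((5*(-7) - 19*3) + 388) = 34873/((-35 - 57) + 388) = 34873/(-92 + 388) = 34873/296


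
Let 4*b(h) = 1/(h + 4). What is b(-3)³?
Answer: 1/64 ≈ 0.015625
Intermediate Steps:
b(h) = 1/(4*(4 + h)) (b(h) = 1/(4*(h + 4)) = 1/(4*(4 + h)))
b(-3)³ = (1/(4*(4 - 3)))³ = ((¼)/1)³ = ((¼)*1)³ = (¼)³ = 1/64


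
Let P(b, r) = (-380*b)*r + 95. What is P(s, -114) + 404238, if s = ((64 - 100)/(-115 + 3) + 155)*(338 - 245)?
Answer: 4383099641/7 ≈ 6.2616e+8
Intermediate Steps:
s = 404457/28 (s = (-36/(-112) + 155)*93 = (-36*(-1/112) + 155)*93 = (9/28 + 155)*93 = (4349/28)*93 = 404457/28 ≈ 14445.)
P(b, r) = 95 - 380*b*r (P(b, r) = -380*b*r + 95 = 95 - 380*b*r)
P(s, -114) + 404238 = (95 - 380*404457/28*(-114)) + 404238 = (95 + 4380269310/7) + 404238 = 4380269975/7 + 404238 = 4383099641/7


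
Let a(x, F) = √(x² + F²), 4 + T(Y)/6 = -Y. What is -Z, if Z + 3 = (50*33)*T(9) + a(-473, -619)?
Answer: 128703 - √606890 ≈ 1.2792e+5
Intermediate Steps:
T(Y) = -24 - 6*Y (T(Y) = -24 + 6*(-Y) = -24 - 6*Y)
a(x, F) = √(F² + x²)
Z = -128703 + √606890 (Z = -3 + ((50*33)*(-24 - 6*9) + √((-619)² + (-473)²)) = -3 + (1650*(-24 - 54) + √(383161 + 223729)) = -3 + (1650*(-78) + √606890) = -3 + (-128700 + √606890) = -128703 + √606890 ≈ -1.2792e+5)
-Z = -(-128703 + √606890) = 128703 - √606890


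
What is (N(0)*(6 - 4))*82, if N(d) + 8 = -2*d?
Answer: -1312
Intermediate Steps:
N(d) = -8 - 2*d
(N(0)*(6 - 4))*82 = ((-8 - 2*0)*(6 - 4))*82 = ((-8 + 0)*2)*82 = -8*2*82 = -16*82 = -1312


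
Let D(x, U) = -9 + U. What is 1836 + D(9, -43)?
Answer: 1784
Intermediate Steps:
1836 + D(9, -43) = 1836 + (-9 - 43) = 1836 - 52 = 1784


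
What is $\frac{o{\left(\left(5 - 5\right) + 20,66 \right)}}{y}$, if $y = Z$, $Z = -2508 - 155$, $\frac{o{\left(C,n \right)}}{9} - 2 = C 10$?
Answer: $- \frac{1818}{2663} \approx -0.68269$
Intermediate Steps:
$o{\left(C,n \right)} = 18 + 90 C$ ($o{\left(C,n \right)} = 18 + 9 C 10 = 18 + 9 \cdot 10 C = 18 + 90 C$)
$Z = -2663$ ($Z = -2508 - 155 = -2663$)
$y = -2663$
$\frac{o{\left(\left(5 - 5\right) + 20,66 \right)}}{y} = \frac{18 + 90 \left(\left(5 - 5\right) + 20\right)}{-2663} = \left(18 + 90 \left(0 + 20\right)\right) \left(- \frac{1}{2663}\right) = \left(18 + 90 \cdot 20\right) \left(- \frac{1}{2663}\right) = \left(18 + 1800\right) \left(- \frac{1}{2663}\right) = 1818 \left(- \frac{1}{2663}\right) = - \frac{1818}{2663}$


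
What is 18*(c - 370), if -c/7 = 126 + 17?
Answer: -24678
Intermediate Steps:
c = -1001 (c = -7*(126 + 17) = -7*143 = -1001)
18*(c - 370) = 18*(-1001 - 370) = 18*(-1371) = -24678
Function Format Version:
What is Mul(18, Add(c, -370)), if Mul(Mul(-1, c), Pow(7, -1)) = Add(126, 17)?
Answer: -24678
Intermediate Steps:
c = -1001 (c = Mul(-7, Add(126, 17)) = Mul(-7, 143) = -1001)
Mul(18, Add(c, -370)) = Mul(18, Add(-1001, -370)) = Mul(18, -1371) = -24678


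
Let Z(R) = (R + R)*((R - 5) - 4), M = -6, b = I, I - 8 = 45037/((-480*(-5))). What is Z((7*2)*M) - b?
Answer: 37433363/2400 ≈ 15597.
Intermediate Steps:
I = 64237/2400 (I = 8 + 45037/((-480*(-5))) = 8 + 45037/2400 = 64237/2400 ≈ 26.765)
b = 64237/2400 ≈ 26.765
Z(R) = 2*R*(-9 + R) (Z(R) = (2*R)*((-5 + R) - 4) = (2*R)*(-9 + R) = 2*R*(-9 + R))
Z((7*2)*M) - b = 2*((7*2)*(-6))*(-9 + (7*2)*(-6)) - 1*64237/2400 = 2*(14*(-6))*(-9 + 14*(-6)) - 64237/2400 = 2*(-84)*(-9 - 84) - 64237/2400 = 2*(-84)*(-93) - 64237/2400 = 15624 - 64237/2400 = 37433363/2400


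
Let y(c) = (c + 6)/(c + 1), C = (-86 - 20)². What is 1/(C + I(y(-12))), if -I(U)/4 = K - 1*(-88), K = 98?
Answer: 1/10492 ≈ 9.5311e-5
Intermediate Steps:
C = 11236 (C = (-106)² = 11236)
y(c) = (6 + c)/(1 + c)
I(U) = -744 (I(U) = -4*(98 - 1*(-88)) = -4*(98 + 88) = -4*186 = -744)
1/(C + I(y(-12))) = 1/(11236 - 744) = 1/10492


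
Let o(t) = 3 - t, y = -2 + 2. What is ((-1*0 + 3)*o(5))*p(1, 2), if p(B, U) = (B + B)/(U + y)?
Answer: -6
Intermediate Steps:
y = 0
p(B, U) = 2*B/U (p(B, U) = (B + B)/(U + 0) = (2*B)/U = 2*B/U)
((-1*0 + 3)*o(5))*p(1, 2) = ((-1*0 + 3)*(3 - 1*5))*(2*1/2) = ((0 + 3)*(3 - 5))*(2*1*(1/2)) = (3*(-2))*1 = -6*1 = -6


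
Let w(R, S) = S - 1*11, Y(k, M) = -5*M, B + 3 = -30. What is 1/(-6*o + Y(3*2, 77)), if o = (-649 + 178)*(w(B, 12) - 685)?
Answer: -1/1933369 ≈ -5.1723e-7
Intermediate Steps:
B = -33 (B = -3 - 30 = -33)
w(R, S) = -11 + S (w(R, S) = S - 11 = -11 + S)
o = 322164 (o = (-649 + 178)*((-11 + 12) - 685) = -471*(1 - 685) = -471*(-684) = 322164)
1/(-6*o + Y(3*2, 77)) = 1/(-6*322164 - 5*77) = 1/(-1932984 - 385) = 1/(-1933369) = -1/1933369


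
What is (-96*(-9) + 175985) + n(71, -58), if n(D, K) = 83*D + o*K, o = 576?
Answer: 149334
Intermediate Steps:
n(D, K) = 83*D + 576*K
(-96*(-9) + 175985) + n(71, -58) = (-96*(-9) + 175985) + (83*71 + 576*(-58)) = (864 + 175985) + (5893 - 33408) = 176849 - 27515 = 149334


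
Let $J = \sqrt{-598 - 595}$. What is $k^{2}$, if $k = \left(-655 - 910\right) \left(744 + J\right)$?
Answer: $1352812284175 + 3644446800 i \sqrt{1193} \approx 1.3528 \cdot 10^{12} + 1.2588 \cdot 10^{11} i$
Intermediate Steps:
$J = i \sqrt{1193}$ ($J = \sqrt{-1193} = i \sqrt{1193} \approx 34.54 i$)
$k = -1164360 - 1565 i \sqrt{1193}$ ($k = \left(-655 - 910\right) \left(744 + i \sqrt{1193}\right) = - 1565 \left(744 + i \sqrt{1193}\right) = -1164360 - 1565 i \sqrt{1193} \approx -1.1644 \cdot 10^{6} - 54055.0 i$)
$k^{2} = \left(-1164360 - 1565 i \sqrt{1193}\right)^{2}$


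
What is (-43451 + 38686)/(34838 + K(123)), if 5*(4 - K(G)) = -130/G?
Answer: -586095/4285592 ≈ -0.13676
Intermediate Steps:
K(G) = 4 + 26/G (K(G) = 4 - (-26)/G = 4 + 26/G)
(-43451 + 38686)/(34838 + K(123)) = (-43451 + 38686)/(34838 + (4 + 26/123)) = -4765/(34838 + (4 + 26*(1/123))) = -4765/(34838 + (4 + 26/123)) = -4765/(34838 + 518/123) = -4765/4285592/123 = -4765*123/4285592 = -586095/4285592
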